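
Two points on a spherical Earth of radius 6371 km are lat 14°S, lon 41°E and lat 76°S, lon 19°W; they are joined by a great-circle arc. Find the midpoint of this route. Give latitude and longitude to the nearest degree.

≈ lat 47°S, lon 30°E

Write both endpoints as unit vectors p₁, p₂ with components (cos φ cos λ, cos φ sin λ, sin φ).
The central angle between the endpoints is δ = arccos(p₁·p₂) ≈ 1.211 rad (69.4°).
Interpolate at f = 1/2 with slerp weights a = sin((1−f)δ)/sin δ ≈ 0.608, b = sin(fδ)/sin δ ≈ 0.608.
p = a·p₁ + b·p₂ ≈ (0.584, 0.339, -0.737); φ = arcsin(p_z) ≈ -47.49°, λ = atan2(p_y, p_x) ≈ 30.13°.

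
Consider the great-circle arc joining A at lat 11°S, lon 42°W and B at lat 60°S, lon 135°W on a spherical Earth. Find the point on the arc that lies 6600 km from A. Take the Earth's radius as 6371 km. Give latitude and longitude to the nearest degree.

Convert each endpoint to a unit vector on the sphere (x = cos φ cos λ, y = cos φ sin λ, z = sin φ).
The central angle between the endpoints is δ = arccos(p₁·p₂) ≈ 1.431 rad (82.0°). The total great-circle distance is δ·R ≈ 1.431 × 6371 ≈ 9116 km, so the target fraction is f = 6600/9116 ≈ 0.724.
Interpolate at f ≈ 0.724 with slerp weights a = sin((1−f)δ)/sin δ ≈ 0.388, b = sin(fδ)/sin δ ≈ 0.869.
p = a·p₁ + b·p₂ ≈ (-0.024, -0.562, -0.827); φ = arcsin(p_z) ≈ -55.75°, λ = atan2(p_y, p_x) ≈ -92.42°.

≈ lat 56°S, lon 92°W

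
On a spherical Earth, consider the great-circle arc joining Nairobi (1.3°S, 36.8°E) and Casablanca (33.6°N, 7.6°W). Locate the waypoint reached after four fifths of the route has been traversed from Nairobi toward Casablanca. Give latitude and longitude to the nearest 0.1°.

≈ (27.6°N, 3.0°E)

Convert each endpoint to a unit vector on the sphere (x = cos φ cos λ, y = cos φ sin λ, z = sin φ).
The central angle between the endpoints is δ = arccos(p₁·p₂) ≈ 0.949 rad (54.4°).
Interpolate at f = 4/5 with slerp weights a = sin((1−f)δ)/sin δ ≈ 0.232, b = sin(fδ)/sin δ ≈ 0.847.
p = a·p₁ + b·p₂ ≈ (0.885, 0.046, 0.463); φ = arcsin(p_z) ≈ 27.61°, λ = atan2(p_y, p_x) ≈ 2.96°.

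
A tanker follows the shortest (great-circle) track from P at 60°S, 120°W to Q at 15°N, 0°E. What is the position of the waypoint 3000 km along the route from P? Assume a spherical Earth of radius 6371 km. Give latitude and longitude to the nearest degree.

Convert each endpoint to a unit vector on the sphere (x = cos φ cos λ, y = cos φ sin λ, z = sin φ).
The central angle between the endpoints is δ = arccos(p₁·p₂) ≈ 2.055 rad (117.8°). The total great-circle distance is δ·R ≈ 2.055 × 6371 ≈ 13093 km, so the target fraction is f = 3000/13093 ≈ 0.229.
Interpolate at f ≈ 0.229 with slerp weights a = sin((1−f)δ)/sin δ ≈ 1.130, b = sin(fδ)/sin δ ≈ 0.513.
p = a·p₁ + b·p₂ ≈ (0.213, -0.489, -0.846); φ = arcsin(p_z) ≈ -57.76°, λ = atan2(p_y, p_x) ≈ -66.50°.

≈ 58°S, 67°W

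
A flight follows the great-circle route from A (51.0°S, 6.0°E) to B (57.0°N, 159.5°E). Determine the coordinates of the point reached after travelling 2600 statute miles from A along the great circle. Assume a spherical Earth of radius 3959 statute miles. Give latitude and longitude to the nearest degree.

≈ (24°S, 41°E)

Write both endpoints as unit vectors p₁, p₂ with components (cos φ cos λ, cos φ sin λ, sin φ).
The central angle between the endpoints is δ = arccos(p₁·p₂) ≈ 2.853 rad (163.4°). The total great-circle distance is δ·R ≈ 2.853 × 3959 ≈ 11293 mi, so the target fraction is f = 2600/11293 ≈ 0.230.
Interpolate at f ≈ 0.230 with slerp weights a = sin((1−f)δ)/sin δ ≈ 2.845, b = sin(fδ)/sin δ ≈ 2.142.
p = a·p₁ + b·p₂ ≈ (0.688, 0.596, -0.415); φ = arcsin(p_z) ≈ -24.50°, λ = atan2(p_y, p_x) ≈ 40.89°.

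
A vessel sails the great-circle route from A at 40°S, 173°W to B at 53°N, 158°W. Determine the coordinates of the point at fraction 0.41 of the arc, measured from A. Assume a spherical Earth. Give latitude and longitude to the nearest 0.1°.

≈ 1.8°S, 167.4°W

Convert each endpoint to a unit vector on the sphere (x = cos φ cos λ, y = cos φ sin λ, z = sin φ).
The central angle between the endpoints is δ = arccos(p₁·p₂) ≈ 1.639 rad (93.9°).
Interpolate at f = 0.41 with slerp weights a = sin((1−f)δ)/sin δ ≈ 0.825, b = sin(fδ)/sin δ ≈ 0.624.
p = a·p₁ + b·p₂ ≈ (-0.975, -0.218, -0.032); φ = arcsin(p_z) ≈ -1.84°, λ = atan2(p_y, p_x) ≈ -167.42°.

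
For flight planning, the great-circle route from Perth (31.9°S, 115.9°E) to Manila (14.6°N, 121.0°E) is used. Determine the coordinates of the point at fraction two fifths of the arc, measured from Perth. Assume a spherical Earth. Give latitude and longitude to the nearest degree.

From cos δ = sin φ₁ sin φ₂ + cos φ₁ cos φ₂ cos Δλ, the central angle is δ ≈ 0.816 rad (46.8°).
Interpolate at f = 2/5 with slerp weights a = sin((1−f)δ)/sin δ ≈ 0.646, b = sin(fδ)/sin δ ≈ 0.440.
p = a·p₁ + b·p₂ ≈ (-0.459, 0.858, -0.230); φ = arcsin(p_z) ≈ -13.31°, λ = atan2(p_y, p_x) ≈ 118.13°.

≈ 13°S, 118°E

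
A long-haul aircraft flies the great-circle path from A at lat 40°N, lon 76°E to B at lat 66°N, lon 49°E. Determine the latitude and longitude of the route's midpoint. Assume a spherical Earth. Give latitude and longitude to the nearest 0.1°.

The haversine formula gives a central angle δ ≈ 0.526 rad (30.1°) between the endpoints.
Interpolate at f = 1/2 with slerp weights a = sin((1−f)δ)/sin δ ≈ 0.518, b = sin(fδ)/sin δ ≈ 0.518.
p = a·p₁ + b·p₂ ≈ (0.234, 0.544, 0.806); φ = arcsin(p_z) ≈ 53.69°, λ = atan2(p_y, p_x) ≈ 66.71°.

≈ lat 53.7°N, lon 66.7°E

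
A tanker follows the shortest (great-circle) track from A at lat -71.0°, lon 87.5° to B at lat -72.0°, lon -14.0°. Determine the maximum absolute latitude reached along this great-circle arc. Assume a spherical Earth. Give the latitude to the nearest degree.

≈ -78°

The great circle lies in the plane with unit normal n̂ = (p₁ × p₂)/|p₁ × p₂|.
Here n̂_z ≈ -0.207; the vertex latitude is φ_max = arccos|n̂_z| ≈ 78.1°.
Check via Clairaut: cos φ_max = |cos φ₁| · sin C = cos(71.0°)·sin(140.5°) ≈ 0.207, again giving ≈ 78.1°.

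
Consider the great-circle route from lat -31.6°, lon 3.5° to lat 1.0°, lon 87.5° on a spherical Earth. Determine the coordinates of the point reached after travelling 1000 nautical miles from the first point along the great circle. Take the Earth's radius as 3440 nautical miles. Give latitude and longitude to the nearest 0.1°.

Convert each endpoint to a unit vector on the sphere (x = cos φ cos λ, y = cos φ sin λ, z = sin φ).
The central angle between the endpoints is δ = arccos(p₁·p₂) ≈ 1.491 rad (85.4°). The total great-circle distance is δ·R ≈ 1.491 × 3440 ≈ 5128 nmi, so the target fraction is f = 1000/5128 ≈ 0.195.
Interpolate at f ≈ 0.195 with slerp weights a = sin((1−f)δ)/sin δ ≈ 0.935, b = sin(fδ)/sin δ ≈ 0.288.
p = a·p₁ + b·p₂ ≈ (0.807, 0.336, -0.485); φ = arcsin(p_z) ≈ -29.01°, λ = atan2(p_y, p_x) ≈ 22.58°.

≈ lat -29.0°, lon 22.6°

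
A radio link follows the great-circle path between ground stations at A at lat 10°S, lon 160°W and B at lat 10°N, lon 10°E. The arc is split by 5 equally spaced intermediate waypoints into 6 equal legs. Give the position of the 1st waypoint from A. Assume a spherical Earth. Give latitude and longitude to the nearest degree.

Write both endpoints as unit vectors p₁, p₂ with components (cos φ cos λ, cos φ sin λ, sin φ).
The central angle between the endpoints is δ = arccos(p₁·p₂) ≈ 2.970 rad (170.2°).
Interpolate at f = 1/6 with slerp weights a = sin((1−f)δ)/sin δ ≈ 3.616, b = sin(fδ)/sin δ ≈ 2.777.
p = a·p₁ + b·p₂ ≈ (-0.653, -0.743, -0.146); φ = arcsin(p_z) ≈ -8.38°, λ = atan2(p_y, p_x) ≈ -131.31°.

≈ lat 8°S, lon 131°W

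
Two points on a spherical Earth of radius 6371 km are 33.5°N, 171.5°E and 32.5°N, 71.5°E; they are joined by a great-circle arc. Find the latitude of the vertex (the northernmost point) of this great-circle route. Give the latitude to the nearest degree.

≈ 45°N

The great circle lies in the plane with unit normal n̂ = (p₁ × p₂)/|p₁ × p₂|.
Here n̂_z ≈ -0.703; the vertex latitude is φ_max = arccos|n̂_z| ≈ 45.3°.
Check via Clairaut: cos φ_max = |cos φ₁| · sin C = cos(33.5°)·sin(57.5°) ≈ 0.703, again giving ≈ 45.3°.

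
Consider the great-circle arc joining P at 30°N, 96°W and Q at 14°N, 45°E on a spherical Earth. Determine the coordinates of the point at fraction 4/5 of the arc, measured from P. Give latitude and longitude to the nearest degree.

≈ 32°N, 27°E

Convert each endpoint to a unit vector on the sphere (x = cos φ cos λ, y = cos φ sin λ, z = sin φ).
The central angle between the endpoints is δ = arccos(p₁·p₂) ≈ 2.132 rad (122.1°).
Interpolate at f = 4/5 with slerp weights a = sin((1−f)δ)/sin δ ≈ 0.488, b = sin(fδ)/sin δ ≈ 1.170.
p = a·p₁ + b·p₂ ≈ (0.759, 0.382, 0.527); φ = arcsin(p_z) ≈ 31.83°, λ = atan2(p_y, p_x) ≈ 26.74°.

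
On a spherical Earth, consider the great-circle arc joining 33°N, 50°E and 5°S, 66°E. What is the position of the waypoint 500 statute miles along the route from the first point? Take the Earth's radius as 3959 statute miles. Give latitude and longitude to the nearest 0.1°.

From cos δ = sin φ₁ sin φ₂ + cos φ₁ cos φ₂ cos Δλ, the central angle is δ ≈ 0.714 rad (40.9°). The total great-circle distance is δ·R ≈ 0.714 × 3959 ≈ 2827 mi, so the target fraction is f = 500/2827 ≈ 0.177.
Interpolate at f ≈ 0.177 with slerp weights a = sin((1−f)δ)/sin δ ≈ 0.847, b = sin(fδ)/sin δ ≈ 0.192.
p = a·p₁ + b·p₂ ≈ (0.534, 0.719, 0.444); φ = arcsin(p_z) ≈ 26.38°, λ = atan2(p_y, p_x) ≈ 53.38°.

≈ 26.4°N, 53.4°E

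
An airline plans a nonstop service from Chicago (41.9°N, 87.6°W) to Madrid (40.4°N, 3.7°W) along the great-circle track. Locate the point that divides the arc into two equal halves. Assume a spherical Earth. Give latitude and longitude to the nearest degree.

The haversine formula gives a central angle δ ≈ 1.055 rad (60.5°) between the endpoints.
Interpolate at f = 1/2 with slerp weights a = sin((1−f)δ)/sin δ ≈ 0.579, b = sin(fδ)/sin δ ≈ 0.579.
p = a·p₁ + b·p₂ ≈ (0.458, -0.459, 0.762); φ = arcsin(p_z) ≈ 49.60°, λ = atan2(p_y, p_x) ≈ -45.06°.

≈ 50°N, 45°W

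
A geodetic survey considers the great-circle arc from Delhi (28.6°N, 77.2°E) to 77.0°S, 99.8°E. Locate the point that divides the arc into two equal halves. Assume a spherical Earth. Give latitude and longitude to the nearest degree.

Write both endpoints as unit vectors p₁, p₂ with components (cos φ cos λ, cos φ sin λ, sin φ).
The central angle between the endpoints is δ = arccos(p₁·p₂) ≈ 1.859 rad (106.5°).
Interpolate at f = 1/2 with slerp weights a = sin((1−f)δ)/sin δ ≈ 0.836, b = sin(fδ)/sin δ ≈ 0.836.
p = a·p₁ + b·p₂ ≈ (0.131, 0.901, -0.414); φ = arcsin(p_z) ≈ -24.47°, λ = atan2(p_y, p_x) ≈ 81.75°.

≈ 24°S, 82°E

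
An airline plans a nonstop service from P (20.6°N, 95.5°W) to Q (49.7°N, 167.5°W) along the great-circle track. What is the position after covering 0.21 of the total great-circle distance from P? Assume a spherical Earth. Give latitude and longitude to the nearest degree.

≈ (30°N, 106°W)

The haversine formula gives a central angle δ ≈ 1.098 rad (62.9°) between the endpoints.
Interpolate at f = 0.21 with slerp weights a = sin((1−f)δ)/sin δ ≈ 0.857, b = sin(fδ)/sin δ ≈ 0.257.
p = a·p₁ + b·p₂ ≈ (-0.239, -0.834, 0.497); φ = arcsin(p_z) ≈ 29.81°, λ = atan2(p_y, p_x) ≈ -105.99°.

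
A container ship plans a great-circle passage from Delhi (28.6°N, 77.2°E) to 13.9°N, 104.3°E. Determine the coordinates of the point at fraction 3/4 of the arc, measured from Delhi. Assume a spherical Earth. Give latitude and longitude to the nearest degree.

≈ 18°N, 98°E

Write both endpoints as unit vectors p₁, p₂ with components (cos φ cos λ, cos φ sin λ, sin φ).
The central angle between the endpoints is δ = arccos(p₁·p₂) ≈ 0.508 rad (29.1°).
Interpolate at f = 3/4 with slerp weights a = sin((1−f)δ)/sin δ ≈ 0.260, b = sin(fδ)/sin δ ≈ 0.764.
p = a·p₁ + b·p₂ ≈ (-0.133, 0.942, 0.308); φ = arcsin(p_z) ≈ 17.96°, λ = atan2(p_y, p_x) ≈ 98.01°.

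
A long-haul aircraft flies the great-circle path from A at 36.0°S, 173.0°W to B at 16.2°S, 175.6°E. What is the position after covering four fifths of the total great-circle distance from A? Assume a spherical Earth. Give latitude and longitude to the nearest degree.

The haversine formula gives a central angle δ ≈ 0.388 rad (22.2°) between the endpoints.
Interpolate at f = 4/5 with slerp weights a = sin((1−f)δ)/sin δ ≈ 0.205, b = sin(fδ)/sin δ ≈ 0.807.
p = a·p₁ + b·p₂ ≈ (-0.938, 0.039, -0.346); φ = arcsin(p_z) ≈ -20.22°, λ = atan2(p_y, p_x) ≈ 177.60°.

≈ 20°S, 178°E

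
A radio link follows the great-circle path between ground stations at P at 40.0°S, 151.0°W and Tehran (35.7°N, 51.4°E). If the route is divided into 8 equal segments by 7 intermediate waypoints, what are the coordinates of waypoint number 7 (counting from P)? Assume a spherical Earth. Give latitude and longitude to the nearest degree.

Convert each endpoint to a unit vector on the sphere (x = cos φ cos λ, y = cos φ sin λ, z = sin φ).
The central angle between the endpoints is δ = arccos(p₁·p₂) ≈ 2.825 rad (161.9°).
Interpolate at f = 7/8 with slerp weights a = sin((1−f)δ)/sin δ ≈ 1.110, b = sin(fδ)/sin δ ≈ 1.993.
p = a·p₁ + b·p₂ ≈ (0.266, 0.853, 0.450); φ = arcsin(p_z) ≈ 26.71°, λ = atan2(p_y, p_x) ≈ 72.67°.

≈ 27°N, 73°E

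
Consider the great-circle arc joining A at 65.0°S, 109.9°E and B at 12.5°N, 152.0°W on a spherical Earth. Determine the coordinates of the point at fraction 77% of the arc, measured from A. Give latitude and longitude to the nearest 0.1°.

≈ 9.3°S, 162.3°W

Write both endpoints as unit vectors p₁, p₂ with components (cos φ cos λ, cos φ sin λ, sin φ).
The central angle between the endpoints is δ = arccos(p₁·p₂) ≈ 1.828 rad (104.7°).
Interpolate at f = 0.77 with slerp weights a = sin((1−f)δ)/sin δ ≈ 0.422, b = sin(fδ)/sin δ ≈ 1.020.
p = a·p₁ + b·p₂ ≈ (-0.940, -0.300, -0.162); φ = arcsin(p_z) ≈ -9.30°, λ = atan2(p_y, p_x) ≈ -162.31°.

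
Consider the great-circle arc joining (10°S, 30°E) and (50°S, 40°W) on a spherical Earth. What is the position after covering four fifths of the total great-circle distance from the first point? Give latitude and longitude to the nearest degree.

≈ (46°S, 20°W)

Convert each endpoint to a unit vector on the sphere (x = cos φ cos λ, y = cos φ sin λ, z = sin φ).
The central angle between the endpoints is δ = arccos(p₁·p₂) ≈ 1.214 rad (69.5°).
Interpolate at f = 4/5 with slerp weights a = sin((1−f)δ)/sin δ ≈ 0.257, b = sin(fδ)/sin δ ≈ 0.881.
p = a·p₁ + b·p₂ ≈ (0.653, -0.238, -0.719); φ = arcsin(p_z) ≈ -46.01°, λ = atan2(p_y, p_x) ≈ -20.01°.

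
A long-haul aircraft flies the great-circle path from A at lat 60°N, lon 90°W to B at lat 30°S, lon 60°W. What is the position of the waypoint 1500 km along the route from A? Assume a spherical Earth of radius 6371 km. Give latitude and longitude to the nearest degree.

Write both endpoints as unit vectors p₁, p₂ with components (cos φ cos λ, cos φ sin λ, sin φ).
The central angle between the endpoints is δ = arccos(p₁·p₂) ≈ 1.629 rad (93.3°). The total great-circle distance is δ·R ≈ 1.629 × 6371 ≈ 10377 km, so the target fraction is f = 1500/10377 ≈ 0.145.
Interpolate at f ≈ 0.145 with slerp weights a = sin((1−f)δ)/sin δ ≈ 0.986, b = sin(fδ)/sin δ ≈ 0.234.
p = a·p₁ + b·p₂ ≈ (0.101, -0.668, 0.737); φ = arcsin(p_z) ≈ 47.48°, λ = atan2(p_y, p_x) ≈ -81.39°.

≈ lat 47°N, lon 81°W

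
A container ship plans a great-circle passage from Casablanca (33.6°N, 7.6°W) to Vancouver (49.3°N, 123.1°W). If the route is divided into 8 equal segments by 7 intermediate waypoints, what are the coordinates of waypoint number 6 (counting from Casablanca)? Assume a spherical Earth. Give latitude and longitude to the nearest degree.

≈ 59°N, 93°W

Write both endpoints as unit vectors p₁, p₂ with components (cos φ cos λ, cos φ sin λ, sin φ).
The central angle between the endpoints is δ = arccos(p₁·p₂) ≈ 1.384 rad (79.3°).
Interpolate at f = 6/8 with slerp weights a = sin((1−f)δ)/sin δ ≈ 0.345, b = sin(fδ)/sin δ ≈ 0.877.
p = a·p₁ + b·p₂ ≈ (-0.027, -0.517, 0.856); φ = arcsin(p_z) ≈ 58.83°, λ = atan2(p_y, p_x) ≈ -93.02°.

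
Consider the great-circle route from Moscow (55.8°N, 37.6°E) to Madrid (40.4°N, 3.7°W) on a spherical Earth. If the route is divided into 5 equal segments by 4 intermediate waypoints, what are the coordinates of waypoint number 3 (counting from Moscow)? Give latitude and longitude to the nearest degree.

≈ 48°N, 10°E

Write both endpoints as unit vectors p₁, p₂ with components (cos φ cos λ, cos φ sin λ, sin φ).
The central angle between the endpoints is δ = arccos(p₁·p₂) ≈ 0.540 rad (30.9°).
Interpolate at f = 3/5 with slerp weights a = sin((1−f)δ)/sin δ ≈ 0.417, b = sin(fδ)/sin δ ≈ 0.619.
p = a·p₁ + b·p₂ ≈ (0.656, 0.113, 0.746); φ = arcsin(p_z) ≈ 48.26°, λ = atan2(p_y, p_x) ≈ 9.73°.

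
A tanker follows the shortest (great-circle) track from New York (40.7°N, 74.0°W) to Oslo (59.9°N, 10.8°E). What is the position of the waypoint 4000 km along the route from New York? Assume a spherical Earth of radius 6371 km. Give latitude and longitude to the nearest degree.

≈ 61°N, 25°W

From cos δ = sin φ₁ sin φ₂ + cos φ₁ cos φ₂ cos Δλ, the central angle is δ ≈ 0.929 rad (53.2°). The total great-circle distance is δ·R ≈ 0.929 × 6371 ≈ 5919 km, so the target fraction is f = 4000/5919 ≈ 0.676.
Interpolate at f ≈ 0.676 with slerp weights a = sin((1−f)δ)/sin δ ≈ 0.370, b = sin(fδ)/sin δ ≈ 0.733.
p = a·p₁ + b·p₂ ≈ (0.439, -0.201, 0.876); φ = arcsin(p_z) ≈ 61.15°, λ = atan2(p_y, p_x) ≈ -24.62°.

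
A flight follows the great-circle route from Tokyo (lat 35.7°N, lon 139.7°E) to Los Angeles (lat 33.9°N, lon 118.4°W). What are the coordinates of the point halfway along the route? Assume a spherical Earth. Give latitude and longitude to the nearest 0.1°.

Write both endpoints as unit vectors p₁, p₂ with components (cos φ cos λ, cos φ sin λ, sin φ).
The central angle between the endpoints is δ = arccos(p₁·p₂) ≈ 1.383 rad (79.3°).
Interpolate at f = 1/2 with slerp weights a = sin((1−f)δ)/sin δ ≈ 0.649, b = sin(fδ)/sin δ ≈ 0.649.
p = a·p₁ + b·p₂ ≈ (-0.658, -0.133, 0.741); φ = arcsin(p_z) ≈ 47.81°, λ = atan2(p_y, p_x) ≈ -168.58°.

≈ lat 47.8°N, lon 168.6°W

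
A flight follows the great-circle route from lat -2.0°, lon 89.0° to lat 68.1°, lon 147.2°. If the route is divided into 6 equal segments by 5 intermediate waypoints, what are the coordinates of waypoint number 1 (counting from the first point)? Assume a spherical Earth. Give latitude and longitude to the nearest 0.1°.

The haversine formula gives a central angle δ ≈ 1.406 rad (80.6°) between the endpoints.
Interpolate at f = 1/6 with slerp weights a = sin((1−f)δ)/sin δ ≈ 0.934, b = sin(fδ)/sin δ ≈ 0.235.
p = a·p₁ + b·p₂ ≈ (-0.058, 0.981, 0.186); φ = arcsin(p_z) ≈ 10.71°, λ = atan2(p_y, p_x) ≈ 93.36°.

≈ lat 10.7°, lon 93.4°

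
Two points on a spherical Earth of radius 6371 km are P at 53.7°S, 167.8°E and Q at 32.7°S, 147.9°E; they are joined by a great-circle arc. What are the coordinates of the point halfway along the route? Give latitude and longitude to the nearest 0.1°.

≈ 43.6°S, 156.1°E

Write both endpoints as unit vectors p₁, p₂ with components (cos φ cos λ, cos φ sin λ, sin φ).
The central angle between the endpoints is δ = arccos(p₁·p₂) ≈ 0.442 rad (25.3°).
Interpolate at f = 1/2 with slerp weights a = sin((1−f)δ)/sin δ ≈ 0.512, b = sin(fδ)/sin δ ≈ 0.512.
p = a·p₁ + b·p₂ ≈ (-0.662, 0.293, -0.690); φ = arcsin(p_z) ≈ -43.62°, λ = atan2(p_y, p_x) ≈ 156.10°.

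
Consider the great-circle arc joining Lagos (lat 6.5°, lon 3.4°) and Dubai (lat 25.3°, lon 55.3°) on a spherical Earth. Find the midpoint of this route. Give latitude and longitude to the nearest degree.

From cos δ = sin φ₁ sin φ₂ + cos φ₁ cos φ₂ cos Δλ, the central angle is δ ≈ 0.924 rad (52.9°).
Interpolate at f = 1/2 with slerp weights a = sin((1−f)δ)/sin δ ≈ 0.559, b = sin(fδ)/sin δ ≈ 0.559.
p = a·p₁ + b·p₂ ≈ (0.841, 0.448, 0.302); φ = arcsin(p_z) ≈ 17.57°, λ = atan2(p_y, p_x) ≈ 28.04°.

≈ lat 18°, lon 28°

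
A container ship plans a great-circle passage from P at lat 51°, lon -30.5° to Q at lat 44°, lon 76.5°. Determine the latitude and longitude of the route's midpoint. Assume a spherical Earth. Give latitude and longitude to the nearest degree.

From cos δ = sin φ₁ sin φ₂ + cos φ₁ cos φ₂ cos Δλ, the central angle is δ ≈ 1.151 rad (66.0°).
Interpolate at f = 1/2 with slerp weights a = sin((1−f)δ)/sin δ ≈ 0.596, b = sin(fδ)/sin δ ≈ 0.596.
p = a·p₁ + b·p₂ ≈ (0.423, 0.227, 0.877); φ = arcsin(p_z) ≈ 61.31°, λ = atan2(p_y, p_x) ≈ 28.15°.

≈ lat 61°, lon 28°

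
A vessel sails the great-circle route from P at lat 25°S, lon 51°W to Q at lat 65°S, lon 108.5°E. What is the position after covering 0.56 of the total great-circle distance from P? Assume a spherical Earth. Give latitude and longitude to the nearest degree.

≈ lat 73°S, lon 28°W

From cos δ = sin φ₁ sin φ₂ + cos φ₁ cos φ₂ cos Δλ, the central angle is δ ≈ 1.547 rad (88.6°).
Interpolate at f = 0.56 with slerp weights a = sin((1−f)δ)/sin δ ≈ 0.629, b = sin(fδ)/sin δ ≈ 0.762.
p = a·p₁ + b·p₂ ≈ (0.257, -0.138, -0.957); φ = arcsin(p_z) ≈ -73.06°, λ = atan2(p_y, p_x) ≈ -28.23°.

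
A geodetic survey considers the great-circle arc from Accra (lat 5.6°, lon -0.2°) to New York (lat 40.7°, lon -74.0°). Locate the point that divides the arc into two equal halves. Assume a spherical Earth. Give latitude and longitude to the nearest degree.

≈ lat 28°, lon -31°

The haversine formula gives a central angle δ ≈ 1.293 rad (74.1°) between the endpoints.
Interpolate at f = 1/2 with slerp weights a = sin((1−f)δ)/sin δ ≈ 0.626, b = sin(fδ)/sin δ ≈ 0.626.
p = a·p₁ + b·p₂ ≈ (0.754, -0.459, 0.470); φ = arcsin(p_z) ≈ 28.01°, λ = atan2(p_y, p_x) ≈ -31.30°.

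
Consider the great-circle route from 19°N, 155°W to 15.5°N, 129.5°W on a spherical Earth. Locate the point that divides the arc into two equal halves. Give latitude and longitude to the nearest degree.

Write both endpoints as unit vectors p₁, p₂ with components (cos φ cos λ, cos φ sin λ, sin φ).
The central angle between the endpoints is δ = arccos(p₁·p₂) ≈ 0.429 rad (24.6°).
Interpolate at f = 1/2 with slerp weights a = sin((1−f)δ)/sin δ ≈ 0.512, b = sin(fδ)/sin δ ≈ 0.512.
p = a·p₁ + b·p₂ ≈ (-0.752, -0.585, 0.303); φ = arcsin(p_z) ≈ 17.66°, λ = atan2(p_y, p_x) ≈ -142.13°.

≈ 18°N, 142°W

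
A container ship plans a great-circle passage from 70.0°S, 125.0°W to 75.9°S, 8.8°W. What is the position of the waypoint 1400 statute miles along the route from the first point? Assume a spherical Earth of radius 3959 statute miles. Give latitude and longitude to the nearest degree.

≈ 81°S, 46°W

From cos δ = sin φ₁ sin φ₂ + cos φ₁ cos φ₂ cos Δλ, the central angle is δ ≈ 0.506 rad (29.0°). The total great-circle distance is δ·R ≈ 0.506 × 3959 ≈ 2004 mi, so the target fraction is f = 1400/2004 ≈ 0.699.
Interpolate at f ≈ 0.699 with slerp weights a = sin((1−f)δ)/sin δ ≈ 0.313, b = sin(fδ)/sin δ ≈ 0.714.
p = a·p₁ + b·p₂ ≈ (0.110, -0.114, -0.987); φ = arcsin(p_z) ≈ -80.85°, λ = atan2(p_y, p_x) ≈ -46.01°.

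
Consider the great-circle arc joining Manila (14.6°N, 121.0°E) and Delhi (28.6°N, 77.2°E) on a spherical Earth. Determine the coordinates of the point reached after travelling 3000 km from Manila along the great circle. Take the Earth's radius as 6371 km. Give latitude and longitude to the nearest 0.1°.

From cos δ = sin φ₁ sin φ₂ + cos φ₁ cos φ₂ cos Δλ, the central angle is δ ≈ 0.747 rad (42.8°). The total great-circle distance is δ·R ≈ 0.747 × 6371 ≈ 4758 km, so the target fraction is f = 3000/4758 ≈ 0.631.
Interpolate at f ≈ 0.631 with slerp weights a = sin((1−f)δ)/sin δ ≈ 0.401, b = sin(fδ)/sin δ ≈ 0.668.
p = a·p₁ + b·p₂ ≈ (-0.070, 0.904, 0.421); φ = arcsin(p_z) ≈ 24.88°, λ = atan2(p_y, p_x) ≈ 94.42°.

≈ 24.9°N, 94.4°E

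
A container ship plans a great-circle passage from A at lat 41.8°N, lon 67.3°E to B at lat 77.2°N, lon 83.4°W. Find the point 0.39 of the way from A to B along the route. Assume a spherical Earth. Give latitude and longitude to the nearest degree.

≈ lat 65°N, lon 61°E

Convert each endpoint to a unit vector on the sphere (x = cos φ cos λ, y = cos φ sin λ, z = sin φ).
The central angle between the endpoints is δ = arccos(p₁·p₂) ≈ 1.040 rad (59.6°).
Interpolate at f = 0.39 with slerp weights a = sin((1−f)δ)/sin δ ≈ 0.687, b = sin(fδ)/sin δ ≈ 0.458.
p = a·p₁ + b·p₂ ≈ (0.209, 0.372, 0.904); φ = arcsin(p_z) ≈ 64.73°, λ = atan2(p_y, p_x) ≈ 60.63°.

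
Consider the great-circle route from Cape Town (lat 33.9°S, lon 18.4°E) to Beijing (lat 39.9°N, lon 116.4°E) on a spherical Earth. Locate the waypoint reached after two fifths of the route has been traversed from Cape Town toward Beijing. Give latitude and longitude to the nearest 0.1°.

Write both endpoints as unit vectors p₁, p₂ with components (cos φ cos λ, cos φ sin λ, sin φ).
The central angle between the endpoints is δ = arccos(p₁·p₂) ≈ 2.034 rad (116.5°).
Interpolate at f = 2/5 with slerp weights a = sin((1−f)δ)/sin δ ≈ 1.050, b = sin(fδ)/sin δ ≈ 0.812.
p = a·p₁ + b·p₂ ≈ (0.550, 0.833, -0.064); φ = arcsin(p_z) ≈ -3.70°, λ = atan2(p_y, p_x) ≈ 56.58°.

≈ lat 3.7°S, lon 56.6°E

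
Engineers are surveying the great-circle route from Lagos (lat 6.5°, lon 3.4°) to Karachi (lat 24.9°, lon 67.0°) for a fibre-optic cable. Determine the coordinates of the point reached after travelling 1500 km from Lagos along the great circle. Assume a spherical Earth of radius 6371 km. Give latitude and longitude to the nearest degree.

From cos δ = sin φ₁ sin φ₂ + cos φ₁ cos φ₂ cos Δλ, the central angle is δ ≈ 1.106 rad (63.4°). The total great-circle distance is δ·R ≈ 1.106 × 6371 ≈ 7045 km, so the target fraction is f = 1500/7045 ≈ 0.213.
Interpolate at f ≈ 0.213 with slerp weights a = sin((1−f)δ)/sin δ ≈ 0.855, b = sin(fδ)/sin δ ≈ 0.261.
p = a·p₁ + b·p₂ ≈ (0.941, 0.268, 0.207); φ = arcsin(p_z) ≈ 11.93°, λ = atan2(p_y, p_x) ≈ 15.92°.

≈ lat 12°, lon 16°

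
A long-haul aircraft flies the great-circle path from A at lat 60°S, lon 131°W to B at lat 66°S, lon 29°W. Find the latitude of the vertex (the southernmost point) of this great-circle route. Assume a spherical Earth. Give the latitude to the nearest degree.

≈ 73°S

The great circle lies in the plane with unit normal n̂ = (p₁ × p₂)/|p₁ × p₂|.
Here n̂_z ≈ +0.300; the vertex latitude is φ_max = arccos|n̂_z| ≈ 72.5°.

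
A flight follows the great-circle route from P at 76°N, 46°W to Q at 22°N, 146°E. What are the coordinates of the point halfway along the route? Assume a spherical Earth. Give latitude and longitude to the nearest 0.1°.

≈ 62.8°N, 150.2°E

From cos δ = sin φ₁ sin φ₂ + cos φ₁ cos φ₂ cos Δλ, the central angle is δ ≈ 1.426 rad (81.7°).
Interpolate at f = 1/2 with slerp weights a = sin((1−f)δ)/sin δ ≈ 0.661, b = sin(fδ)/sin δ ≈ 0.661.
p = a·p₁ + b·p₂ ≈ (-0.397, 0.228, 0.889); φ = arcsin(p_z) ≈ 62.76°, λ = atan2(p_y, p_x) ≈ 150.17°.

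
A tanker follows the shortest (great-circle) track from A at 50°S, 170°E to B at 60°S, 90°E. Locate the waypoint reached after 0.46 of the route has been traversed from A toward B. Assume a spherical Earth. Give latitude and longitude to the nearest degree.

Write both endpoints as unit vectors p₁, p₂ with components (cos φ cos λ, cos φ sin λ, sin φ).
The central angle between the endpoints is δ = arccos(p₁·p₂) ≈ 0.768 rad (44.0°).
Interpolate at f = 0.46 with slerp weights a = sin((1−f)δ)/sin δ ≈ 0.580, b = sin(fδ)/sin δ ≈ 0.498.
p = a·p₁ + b·p₂ ≈ (-0.367, 0.314, -0.876); φ = arcsin(p_z) ≈ -61.12°, λ = atan2(p_y, p_x) ≈ 139.48°.

≈ 61°S, 139°E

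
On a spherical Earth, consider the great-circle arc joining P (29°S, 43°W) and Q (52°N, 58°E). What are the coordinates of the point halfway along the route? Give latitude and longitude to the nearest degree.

From cos δ = sin φ₁ sin φ₂ + cos φ₁ cos φ₂ cos Δλ, the central angle is δ ≈ 2.077 rad (119.0°).
Interpolate at f = 1/2 with slerp weights a = sin((1−f)δ)/sin δ ≈ 0.985, b = sin(fδ)/sin δ ≈ 0.985.
p = a·p₁ + b·p₂ ≈ (0.952, -0.073, 0.299); φ = arcsin(p_z) ≈ 17.38°, λ = atan2(p_y, p_x) ≈ -4.40°.

≈ (17°N, 4°W)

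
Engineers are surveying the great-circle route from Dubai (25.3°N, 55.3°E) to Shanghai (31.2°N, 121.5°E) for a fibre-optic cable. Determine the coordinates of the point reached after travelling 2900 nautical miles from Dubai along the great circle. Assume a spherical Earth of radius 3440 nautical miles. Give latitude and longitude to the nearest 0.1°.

Convert each endpoint to a unit vector on the sphere (x = cos φ cos λ, y = cos φ sin λ, z = sin φ).
The central angle between the endpoints is δ = arccos(p₁·p₂) ≈ 1.008 rad (57.8°). The total great-circle distance is δ·R ≈ 1.008 × 3440 ≈ 3468 nmi, so the target fraction is f = 2900/3468 ≈ 0.836.
Interpolate at f ≈ 0.836 with slerp weights a = sin((1−f)δ)/sin δ ≈ 0.194, b = sin(fδ)/sin δ ≈ 0.883.
p = a·p₁ + b·p₂ ≈ (-0.295, 0.788, 0.540); φ = arcsin(p_z) ≈ 32.71°, λ = atan2(p_y, p_x) ≈ 110.49°.

≈ (32.7°N, 110.5°E)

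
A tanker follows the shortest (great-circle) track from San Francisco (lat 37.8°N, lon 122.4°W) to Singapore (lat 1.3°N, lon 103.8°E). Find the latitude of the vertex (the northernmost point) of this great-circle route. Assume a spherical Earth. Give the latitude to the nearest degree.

≈ 48°N

The great circle lies in the plane with unit normal n̂ = (p₁ × p₂)/|p₁ × p₂|.
Here n̂_z ≈ -0.674; the vertex latitude is φ_max = arccos|n̂_z| ≈ 47.6°.
Check via Clairaut: cos φ_max = |cos φ₁| · sin C = cos(37.8°)·sin(58.5°) ≈ 0.674, again giving ≈ 47.6°.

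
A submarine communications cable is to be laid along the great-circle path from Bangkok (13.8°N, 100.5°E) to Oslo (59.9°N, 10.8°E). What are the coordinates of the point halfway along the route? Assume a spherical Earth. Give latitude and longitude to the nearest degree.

The haversine formula gives a central angle δ ≈ 1.360 rad (77.9°) between the endpoints.
Interpolate at f = 1/2 with slerp weights a = sin((1−f)δ)/sin δ ≈ 0.643, b = sin(fδ)/sin δ ≈ 0.643.
p = a·p₁ + b·p₂ ≈ (0.203, 0.675, 0.710); φ = arcsin(p_z) ≈ 45.22°, λ = atan2(p_y, p_x) ≈ 73.25°.

≈ 45°N, 73°E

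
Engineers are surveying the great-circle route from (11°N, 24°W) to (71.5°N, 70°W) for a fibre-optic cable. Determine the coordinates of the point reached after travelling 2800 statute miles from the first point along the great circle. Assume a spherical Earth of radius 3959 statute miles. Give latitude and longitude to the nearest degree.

≈ (50°N, 38°W)

Convert each endpoint to a unit vector on the sphere (x = cos φ cos λ, y = cos φ sin λ, z = sin φ).
The central angle between the endpoints is δ = arccos(p₁·p₂) ≈ 1.162 rad (66.6°). The total great-circle distance is δ·R ≈ 1.162 × 3959 ≈ 4601 mi, so the target fraction is f = 2800/4601 ≈ 0.609.
Interpolate at f ≈ 0.609 with slerp weights a = sin((1−f)δ)/sin δ ≈ 0.479, b = sin(fδ)/sin δ ≈ 0.708.
p = a·p₁ + b·p₂ ≈ (0.506, -0.402, 0.763); φ = arcsin(p_z) ≈ 49.71°, λ = atan2(p_y, p_x) ≈ -38.47°.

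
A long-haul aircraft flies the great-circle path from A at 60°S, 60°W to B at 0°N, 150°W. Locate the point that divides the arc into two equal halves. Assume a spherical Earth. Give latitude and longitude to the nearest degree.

Write both endpoints as unit vectors p₁, p₂ with components (cos φ cos λ, cos φ sin λ, sin φ).
The central angle between the endpoints is δ = arccos(p₁·p₂) ≈ 1.571 rad (90.0°).
Interpolate at f = 1/2 with slerp weights a = sin((1−f)δ)/sin δ ≈ 0.707, b = sin(fδ)/sin δ ≈ 0.707.
p = a·p₁ + b·p₂ ≈ (-0.436, -0.660, -0.612); φ = arcsin(p_z) ≈ -37.76°, λ = atan2(p_y, p_x) ≈ -123.43°.

≈ 38°S, 123°W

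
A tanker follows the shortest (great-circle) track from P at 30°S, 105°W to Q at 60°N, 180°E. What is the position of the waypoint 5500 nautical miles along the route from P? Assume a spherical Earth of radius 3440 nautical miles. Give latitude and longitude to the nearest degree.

≈ 49°N, 156°W

Write both endpoints as unit vectors p₁, p₂ with components (cos φ cos λ, cos φ sin λ, sin φ).
The central angle between the endpoints is δ = arccos(p₁·p₂) ≈ 1.898 rad (108.7°). The total great-circle distance is δ·R ≈ 1.898 × 3440 ≈ 6527 nmi, so the target fraction is f = 5500/6527 ≈ 0.843.
Interpolate at f ≈ 0.843 with slerp weights a = sin((1−f)δ)/sin δ ≈ 0.311, b = sin(fδ)/sin δ ≈ 1.055.
p = a·p₁ + b·p₂ ≈ (-0.597, -0.260, 0.759); φ = arcsin(p_z) ≈ 49.35°, λ = atan2(p_y, p_x) ≈ -156.49°.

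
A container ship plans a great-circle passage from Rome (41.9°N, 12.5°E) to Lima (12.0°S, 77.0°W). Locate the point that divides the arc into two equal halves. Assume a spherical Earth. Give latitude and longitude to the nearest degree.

Convert each endpoint to a unit vector on the sphere (x = cos φ cos λ, y = cos φ sin λ, z = sin φ).
The central angle between the endpoints is δ = arccos(p₁·p₂) ≈ 1.704 rad (97.6°).
Interpolate at f = 1/2 with slerp weights a = sin((1−f)δ)/sin δ ≈ 0.759, b = sin(fδ)/sin δ ≈ 0.759.
p = a·p₁ + b·p₂ ≈ (0.719, -0.601, 0.349); φ = arcsin(p_z) ≈ 20.44°, λ = atan2(p_y, p_x) ≈ -39.91°.

≈ 20°N, 40°W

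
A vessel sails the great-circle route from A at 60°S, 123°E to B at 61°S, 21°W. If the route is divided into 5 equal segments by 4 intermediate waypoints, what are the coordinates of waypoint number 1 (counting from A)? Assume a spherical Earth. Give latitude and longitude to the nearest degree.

≈ 70°S, 112°E

Convert each endpoint to a unit vector on the sphere (x = cos φ cos λ, y = cos φ sin λ, z = sin φ).
The central angle between the endpoints is δ = arccos(p₁·p₂) ≈ 0.975 rad (55.9°).
Interpolate at f = 1/5 with slerp weights a = sin((1−f)δ)/sin δ ≈ 0.850, b = sin(fδ)/sin δ ≈ 0.234.
p = a·p₁ + b·p₂ ≈ (-0.125, 0.316, -0.941); φ = arcsin(p_z) ≈ -70.15°, λ = atan2(p_y, p_x) ≈ 111.67°.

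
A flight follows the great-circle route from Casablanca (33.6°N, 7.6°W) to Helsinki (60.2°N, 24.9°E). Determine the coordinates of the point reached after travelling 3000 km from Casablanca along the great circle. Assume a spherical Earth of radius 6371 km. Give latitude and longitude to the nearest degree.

From cos δ = sin φ₁ sin φ₂ + cos φ₁ cos φ₂ cos Δλ, the central angle is δ ≈ 0.593 rad (34.0°). The total great-circle distance is δ·R ≈ 0.593 × 6371 ≈ 3777 km, so the target fraction is f = 3000/3777 ≈ 0.794.
Interpolate at f ≈ 0.794 with slerp weights a = sin((1−f)δ)/sin δ ≈ 0.218, b = sin(fδ)/sin δ ≈ 0.812.
p = a·p₁ + b·p₂ ≈ (0.546, 0.146, 0.825); φ = arcsin(p_z) ≈ 55.60°, λ = atan2(p_y, p_x) ≈ 14.96°.

≈ 56°N, 15°E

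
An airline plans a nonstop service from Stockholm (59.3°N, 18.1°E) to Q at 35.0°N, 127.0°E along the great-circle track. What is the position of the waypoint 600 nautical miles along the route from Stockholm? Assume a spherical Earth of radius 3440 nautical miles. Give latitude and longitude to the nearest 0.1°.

Convert each endpoint to a unit vector on the sphere (x = cos φ cos λ, y = cos φ sin λ, z = sin φ).
The central angle between the endpoints is δ = arccos(p₁·p₂) ≈ 1.205 rad (69.0°). The total great-circle distance is δ·R ≈ 1.205 × 3440 ≈ 4145 nmi, so the target fraction is f = 600/4145 ≈ 0.145.
Interpolate at f ≈ 0.145 with slerp weights a = sin((1−f)δ)/sin δ ≈ 0.918, b = sin(fδ)/sin δ ≈ 0.186.
p = a·p₁ + b·p₂ ≈ (0.354, 0.267, 0.896); φ = arcsin(p_z) ≈ 63.67°, λ = atan2(p_y, p_x) ≈ 37.05°.

≈ 63.7°N, 37.0°E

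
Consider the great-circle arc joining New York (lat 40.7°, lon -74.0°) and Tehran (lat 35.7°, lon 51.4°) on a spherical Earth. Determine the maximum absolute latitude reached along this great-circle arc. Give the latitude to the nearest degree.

The great circle lies in the plane with unit normal n̂ = (p₁ × p₂)/|p₁ × p₂|.
Here n̂_z ≈ +0.502; the vertex latitude is φ_max = arccos|n̂_z| ≈ 59.9°.
Check via Clairaut: cos φ_max = |cos φ₁| · sin C = cos(40.7°)·sin(41.5°) ≈ 0.502, again giving ≈ 59.9°.

≈ 60°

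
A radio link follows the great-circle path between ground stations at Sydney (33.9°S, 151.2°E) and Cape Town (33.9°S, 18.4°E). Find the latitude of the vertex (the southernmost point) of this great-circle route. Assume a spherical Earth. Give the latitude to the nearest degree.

≈ 59°S

The great circle lies in the plane with unit normal n̂ = (p₁ × p₂)/|p₁ × p₂|.
Here n̂_z ≈ -0.512; the vertex latitude is φ_max = arccos|n̂_z| ≈ 59.2°.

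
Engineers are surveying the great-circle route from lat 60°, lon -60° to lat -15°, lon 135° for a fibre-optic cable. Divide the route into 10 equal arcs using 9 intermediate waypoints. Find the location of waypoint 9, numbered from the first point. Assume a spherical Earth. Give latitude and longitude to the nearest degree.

≈ lat -2°, lon 137°

Write both endpoints as unit vectors p₁, p₂ with components (cos φ cos λ, cos φ sin λ, sin φ).
The central angle between the endpoints is δ = arccos(p₁·p₂) ≈ 2.333 rad (133.7°).
Interpolate at f = 9/10 with slerp weights a = sin((1−f)δ)/sin δ ≈ 0.320, b = sin(fδ)/sin δ ≈ 1.194.
p = a·p₁ + b·p₂ ≈ (-0.735, 0.677, -0.032); φ = arcsin(p_z) ≈ -1.84°, λ = atan2(p_y, p_x) ≈ 137.37°.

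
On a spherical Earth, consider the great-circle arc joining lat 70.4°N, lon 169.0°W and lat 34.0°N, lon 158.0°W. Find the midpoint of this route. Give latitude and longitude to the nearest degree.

≈ lat 52°N, lon 161°W

Write both endpoints as unit vectors p₁, p₂ with components (cos φ cos λ, cos φ sin λ, sin φ).
The central angle between the endpoints is δ = arccos(p₁·p₂) ≈ 0.644 rad (36.9°).
Interpolate at f = 1/2 with slerp weights a = sin((1−f)δ)/sin δ ≈ 0.527, b = sin(fδ)/sin δ ≈ 0.527.
p = a·p₁ + b·p₂ ≈ (-0.579, -0.197, 0.791); φ = arcsin(p_z) ≈ 52.30°, λ = atan2(p_y, p_x) ≈ -161.16°.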